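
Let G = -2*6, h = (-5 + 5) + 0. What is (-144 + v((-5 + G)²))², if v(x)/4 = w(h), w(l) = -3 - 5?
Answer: 30976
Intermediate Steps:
h = 0 (h = 0 + 0 = 0)
G = -12
w(l) = -8
v(x) = -32 (v(x) = 4*(-8) = -32)
(-144 + v((-5 + G)²))² = (-144 - 32)² = (-176)² = 30976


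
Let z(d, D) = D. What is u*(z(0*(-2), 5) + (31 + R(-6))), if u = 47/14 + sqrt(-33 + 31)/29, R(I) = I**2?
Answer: 1692/7 + 72*I*sqrt(2)/29 ≈ 241.71 + 3.5112*I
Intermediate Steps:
u = 47/14 + I*sqrt(2)/29 (u = 47*(1/14) + sqrt(-2)*(1/29) = 47/14 + (I*sqrt(2))*(1/29) = 47/14 + I*sqrt(2)/29 ≈ 3.3571 + 0.048766*I)
u*(z(0*(-2), 5) + (31 + R(-6))) = (47/14 + I*sqrt(2)/29)*(5 + (31 + (-6)**2)) = (47/14 + I*sqrt(2)/29)*(5 + (31 + 36)) = (47/14 + I*sqrt(2)/29)*(5 + 67) = (47/14 + I*sqrt(2)/29)*72 = 1692/7 + 72*I*sqrt(2)/29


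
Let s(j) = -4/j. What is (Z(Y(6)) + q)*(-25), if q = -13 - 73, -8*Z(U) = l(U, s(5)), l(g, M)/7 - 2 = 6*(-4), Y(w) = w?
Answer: 6675/4 ≈ 1668.8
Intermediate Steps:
l(g, M) = -154 (l(g, M) = 14 + 7*(6*(-4)) = 14 + 7*(-24) = 14 - 168 = -154)
Z(U) = 77/4 (Z(U) = -1/8*(-154) = 77/4)
q = -86
(Z(Y(6)) + q)*(-25) = (77/4 - 86)*(-25) = -267/4*(-25) = 6675/4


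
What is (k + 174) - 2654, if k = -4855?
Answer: -7335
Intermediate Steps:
(k + 174) - 2654 = (-4855 + 174) - 2654 = -4681 - 2654 = -7335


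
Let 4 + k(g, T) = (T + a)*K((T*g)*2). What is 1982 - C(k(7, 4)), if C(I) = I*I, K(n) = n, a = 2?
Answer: -108242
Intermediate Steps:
k(g, T) = -4 + 2*T*g*(2 + T) (k(g, T) = -4 + (T + 2)*((T*g)*2) = -4 + (2 + T)*(2*T*g) = -4 + 2*T*g*(2 + T))
C(I) = I**2
1982 - C(k(7, 4)) = 1982 - (-4 + 2*7*4**2 + 4*4*7)**2 = 1982 - (-4 + 2*7*16 + 112)**2 = 1982 - (-4 + 224 + 112)**2 = 1982 - 1*332**2 = 1982 - 1*110224 = 1982 - 110224 = -108242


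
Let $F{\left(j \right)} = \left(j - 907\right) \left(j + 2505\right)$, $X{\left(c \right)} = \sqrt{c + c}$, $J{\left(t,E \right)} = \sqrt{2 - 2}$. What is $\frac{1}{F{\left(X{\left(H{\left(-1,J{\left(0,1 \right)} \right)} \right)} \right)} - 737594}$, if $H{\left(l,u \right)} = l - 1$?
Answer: $- \frac{3009633}{9057901009105} - \frac{3196 i}{9057901009105} \approx -3.3227 \cdot 10^{-7} - 3.5284 \cdot 10^{-10} i$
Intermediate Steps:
$J{\left(t,E \right)} = 0$ ($J{\left(t,E \right)} = \sqrt{0} = 0$)
$H{\left(l,u \right)} = -1 + l$
$X{\left(c \right)} = \sqrt{2} \sqrt{c}$ ($X{\left(c \right)} = \sqrt{2 c} = \sqrt{2} \sqrt{c}$)
$F{\left(j \right)} = \left(-907 + j\right) \left(2505 + j\right)$
$\frac{1}{F{\left(X{\left(H{\left(-1,J{\left(0,1 \right)} \right)} \right)} \right)} - 737594} = \frac{1}{\left(-2272035 + \left(\sqrt{2} \sqrt{-1 - 1}\right)^{2} + 1598 \sqrt{2} \sqrt{-1 - 1}\right) - 737594} = \frac{1}{\left(-2272035 + \left(\sqrt{2} \sqrt{-2}\right)^{2} + 1598 \sqrt{2} \sqrt{-2}\right) - 737594} = \frac{1}{\left(-2272035 + \left(\sqrt{2} i \sqrt{2}\right)^{2} + 1598 \sqrt{2} i \sqrt{2}\right) - 737594} = \frac{1}{\left(-2272035 + \left(2 i\right)^{2} + 1598 \cdot 2 i\right) - 737594} = \frac{1}{\left(-2272035 - 4 + 3196 i\right) - 737594} = \frac{1}{\left(-2272039 + 3196 i\right) - 737594} = \frac{1}{-3009633 + 3196 i} = \frac{-3009633 - 3196 i}{9057901009105}$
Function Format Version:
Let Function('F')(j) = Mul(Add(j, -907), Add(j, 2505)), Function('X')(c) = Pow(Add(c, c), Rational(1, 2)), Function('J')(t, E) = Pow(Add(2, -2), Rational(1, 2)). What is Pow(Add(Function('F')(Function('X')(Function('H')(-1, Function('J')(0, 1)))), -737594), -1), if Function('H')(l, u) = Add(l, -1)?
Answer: Add(Rational(-3009633, 9057901009105), Mul(Rational(-3196, 9057901009105), I)) ≈ Add(-3.3227e-7, Mul(-3.5284e-10, I))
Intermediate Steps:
Function('J')(t, E) = 0 (Function('J')(t, E) = Pow(0, Rational(1, 2)) = 0)
Function('H')(l, u) = Add(-1, l)
Function('X')(c) = Mul(Pow(2, Rational(1, 2)), Pow(c, Rational(1, 2))) (Function('X')(c) = Pow(Mul(2, c), Rational(1, 2)) = Mul(Pow(2, Rational(1, 2)), Pow(c, Rational(1, 2))))
Function('F')(j) = Mul(Add(-907, j), Add(2505, j))
Pow(Add(Function('F')(Function('X')(Function('H')(-1, Function('J')(0, 1)))), -737594), -1) = Pow(Add(Add(-2272035, Pow(Mul(Pow(2, Rational(1, 2)), Pow(Add(-1, -1), Rational(1, 2))), 2), Mul(1598, Mul(Pow(2, Rational(1, 2)), Pow(Add(-1, -1), Rational(1, 2))))), -737594), -1) = Pow(Add(Add(-2272035, Pow(Mul(Pow(2, Rational(1, 2)), Pow(-2, Rational(1, 2))), 2), Mul(1598, Mul(Pow(2, Rational(1, 2)), Pow(-2, Rational(1, 2))))), -737594), -1) = Pow(Add(Add(-2272035, Pow(Mul(Pow(2, Rational(1, 2)), Mul(I, Pow(2, Rational(1, 2)))), 2), Mul(1598, Mul(Pow(2, Rational(1, 2)), Mul(I, Pow(2, Rational(1, 2)))))), -737594), -1) = Pow(Add(Add(-2272035, Pow(Mul(2, I), 2), Mul(1598, Mul(2, I))), -737594), -1) = Pow(Add(Add(-2272035, -4, Mul(3196, I)), -737594), -1) = Pow(Add(Add(-2272039, Mul(3196, I)), -737594), -1) = Pow(Add(-3009633, Mul(3196, I)), -1) = Mul(Rational(1, 9057901009105), Add(-3009633, Mul(-3196, I)))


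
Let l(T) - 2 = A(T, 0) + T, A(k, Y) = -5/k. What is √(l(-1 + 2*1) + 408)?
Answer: √406 ≈ 20.149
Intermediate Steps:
l(T) = 2 + T - 5/T (l(T) = 2 + (-5/T + T) = 2 + (T - 5/T) = 2 + T - 5/T)
√(l(-1 + 2*1) + 408) = √((2 + (-1 + 2*1) - 5/(-1 + 2*1)) + 408) = √((2 + (-1 + 2) - 5/(-1 + 2)) + 408) = √((2 + 1 - 5/1) + 408) = √((2 + 1 - 5*1) + 408) = √((2 + 1 - 5) + 408) = √(-2 + 408) = √406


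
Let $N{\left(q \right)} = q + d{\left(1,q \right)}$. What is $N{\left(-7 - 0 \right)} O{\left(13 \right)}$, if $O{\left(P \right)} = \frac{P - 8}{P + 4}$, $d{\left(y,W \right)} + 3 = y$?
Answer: $- \frac{45}{17} \approx -2.6471$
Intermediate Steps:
$d{\left(y,W \right)} = -3 + y$
$O{\left(P \right)} = \frac{-8 + P}{4 + P}$
$N{\left(q \right)} = -2 + q$ ($N{\left(q \right)} = q + \left(-3 + 1\right) = q - 2 = -2 + q$)
$N{\left(-7 - 0 \right)} O{\left(13 \right)} = \left(-2 - 7\right) \frac{-8 + 13}{4 + 13} = \left(-2 + \left(-7 + 0\right)\right) \frac{1}{17} \cdot 5 = \left(-2 - 7\right) \frac{1}{17} \cdot 5 = \left(-9\right) \frac{5}{17} = - \frac{45}{17}$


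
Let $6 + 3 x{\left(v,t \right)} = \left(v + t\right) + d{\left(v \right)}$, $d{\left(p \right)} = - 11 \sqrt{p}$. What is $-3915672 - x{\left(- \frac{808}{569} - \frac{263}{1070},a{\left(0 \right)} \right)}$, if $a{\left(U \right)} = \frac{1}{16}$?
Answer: $- \frac{57215448977159}{14611920} + \frac{11 i \sqrt{617479647810}}{1826490} \approx -3.9157 \cdot 10^{6} + 4.7325 i$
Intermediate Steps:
$a{\left(U \right)} = \frac{1}{16}$
$x{\left(v,t \right)} = -2 - \frac{11 \sqrt{v}}{3} + \frac{t}{3} + \frac{v}{3}$ ($x{\left(v,t \right)} = -2 + \frac{\left(v + t\right) - 11 \sqrt{v}}{3} = -2 + \frac{\left(t + v\right) - 11 \sqrt{v}}{3} = -2 + \frac{t + v - 11 \sqrt{v}}{3} = -2 + \left(- \frac{11 \sqrt{v}}{3} + \frac{t}{3} + \frac{v}{3}\right) = -2 - \frac{11 \sqrt{v}}{3} + \frac{t}{3} + \frac{v}{3}$)
$-3915672 - x{\left(- \frac{808}{569} - \frac{263}{1070},a{\left(0 \right)} \right)} = -3915672 - \left(-2 - \frac{11 \sqrt{- \frac{808}{569} - \frac{263}{1070}}}{3} + \frac{1}{3} \cdot \frac{1}{16} + \frac{- \frac{808}{569} - \frac{263}{1070}}{3}\right) = -3915672 - \left(-2 - \frac{11 \sqrt{\left(-808\right) \frac{1}{569} - \frac{263}{1070}}}{3} + \frac{1}{48} + \frac{\left(-808\right) \frac{1}{569} - \frac{263}{1070}}{3}\right) = -3915672 - \left(-2 - \frac{11 \sqrt{- \frac{808}{569} - \frac{263}{1070}}}{3} + \frac{1}{48} + \frac{- \frac{808}{569} - \frac{263}{1070}}{3}\right) = -3915672 - \left(-2 - \frac{11 \sqrt{- \frac{1014207}{608830}}}{3} + \frac{1}{48} + \frac{1}{3} \left(- \frac{1014207}{608830}\right)\right) = -3915672 - \left(-2 - \frac{11 \frac{i \sqrt{617479647810}}{608830}}{3} + \frac{1}{48} - \frac{338069}{608830}\right) = -3915672 - \left(-2 - \frac{11 i \sqrt{617479647810}}{1826490} + \frac{1}{48} - \frac{338069}{608830}\right) = -3915672 - \left(- \frac{37033081}{14611920} - \frac{11 i \sqrt{617479647810}}{1826490}\right) = -3915672 + \left(\frac{37033081}{14611920} + \frac{11 i \sqrt{617479647810}}{1826490}\right) = - \frac{57215448977159}{14611920} + \frac{11 i \sqrt{617479647810}}{1826490}$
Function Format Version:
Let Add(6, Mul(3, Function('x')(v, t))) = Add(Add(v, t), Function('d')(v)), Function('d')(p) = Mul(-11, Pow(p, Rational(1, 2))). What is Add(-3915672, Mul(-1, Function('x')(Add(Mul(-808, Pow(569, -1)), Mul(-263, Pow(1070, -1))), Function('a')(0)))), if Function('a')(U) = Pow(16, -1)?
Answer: Add(Rational(-57215448977159, 14611920), Mul(Rational(11, 1826490), I, Pow(617479647810, Rational(1, 2)))) ≈ Add(-3.9157e+6, Mul(4.7325, I))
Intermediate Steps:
Function('a')(U) = Rational(1, 16)
Function('x')(v, t) = Add(-2, Mul(Rational(-11, 3), Pow(v, Rational(1, 2))), Mul(Rational(1, 3), t), Mul(Rational(1, 3), v)) (Function('x')(v, t) = Add(-2, Mul(Rational(1, 3), Add(Add(v, t), Mul(-11, Pow(v, Rational(1, 2)))))) = Add(-2, Mul(Rational(1, 3), Add(Add(t, v), Mul(-11, Pow(v, Rational(1, 2)))))) = Add(-2, Mul(Rational(1, 3), Add(t, v, Mul(-11, Pow(v, Rational(1, 2)))))) = Add(-2, Add(Mul(Rational(-11, 3), Pow(v, Rational(1, 2))), Mul(Rational(1, 3), t), Mul(Rational(1, 3), v))) = Add(-2, Mul(Rational(-11, 3), Pow(v, Rational(1, 2))), Mul(Rational(1, 3), t), Mul(Rational(1, 3), v)))
Add(-3915672, Mul(-1, Function('x')(Add(Mul(-808, Pow(569, -1)), Mul(-263, Pow(1070, -1))), Function('a')(0)))) = Add(-3915672, Mul(-1, Add(-2, Mul(Rational(-11, 3), Pow(Add(Mul(-808, Pow(569, -1)), Mul(-263, Pow(1070, -1))), Rational(1, 2))), Mul(Rational(1, 3), Rational(1, 16)), Mul(Rational(1, 3), Add(Mul(-808, Pow(569, -1)), Mul(-263, Pow(1070, -1))))))) = Add(-3915672, Mul(-1, Add(-2, Mul(Rational(-11, 3), Pow(Add(Mul(-808, Rational(1, 569)), Mul(-263, Rational(1, 1070))), Rational(1, 2))), Rational(1, 48), Mul(Rational(1, 3), Add(Mul(-808, Rational(1, 569)), Mul(-263, Rational(1, 1070))))))) = Add(-3915672, Mul(-1, Add(-2, Mul(Rational(-11, 3), Pow(Add(Rational(-808, 569), Rational(-263, 1070)), Rational(1, 2))), Rational(1, 48), Mul(Rational(1, 3), Add(Rational(-808, 569), Rational(-263, 1070)))))) = Add(-3915672, Mul(-1, Add(-2, Mul(Rational(-11, 3), Pow(Rational(-1014207, 608830), Rational(1, 2))), Rational(1, 48), Mul(Rational(1, 3), Rational(-1014207, 608830))))) = Add(-3915672, Mul(-1, Add(-2, Mul(Rational(-11, 3), Mul(Rational(1, 608830), I, Pow(617479647810, Rational(1, 2)))), Rational(1, 48), Rational(-338069, 608830)))) = Add(-3915672, Mul(-1, Add(-2, Mul(Rational(-11, 1826490), I, Pow(617479647810, Rational(1, 2))), Rational(1, 48), Rational(-338069, 608830)))) = Add(-3915672, Mul(-1, Add(Rational(-37033081, 14611920), Mul(Rational(-11, 1826490), I, Pow(617479647810, Rational(1, 2)))))) = Add(-3915672, Add(Rational(37033081, 14611920), Mul(Rational(11, 1826490), I, Pow(617479647810, Rational(1, 2))))) = Add(Rational(-57215448977159, 14611920), Mul(Rational(11, 1826490), I, Pow(617479647810, Rational(1, 2))))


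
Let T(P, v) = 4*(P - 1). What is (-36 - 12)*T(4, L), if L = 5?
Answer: -576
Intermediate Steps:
T(P, v) = -4 + 4*P (T(P, v) = 4*(-1 + P) = -4 + 4*P)
(-36 - 12)*T(4, L) = (-36 - 12)*(-4 + 4*4) = -48*(-4 + 16) = -48*12 = -576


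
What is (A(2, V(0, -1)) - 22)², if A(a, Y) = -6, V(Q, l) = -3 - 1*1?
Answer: 784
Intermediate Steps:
V(Q, l) = -4 (V(Q, l) = -3 - 1 = -4)
(A(2, V(0, -1)) - 22)² = (-6 - 22)² = (-28)² = 784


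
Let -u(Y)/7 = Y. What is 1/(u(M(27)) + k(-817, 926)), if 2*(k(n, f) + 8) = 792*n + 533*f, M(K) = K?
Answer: -1/76950 ≈ -1.2995e-5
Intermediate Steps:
k(n, f) = -8 + 396*n + 533*f/2 (k(n, f) = -8 + (792*n + 533*f)/2 = -8 + (533*f + 792*n)/2 = -8 + (396*n + 533*f/2) = -8 + 396*n + 533*f/2)
u(Y) = -7*Y
1/(u(M(27)) + k(-817, 926)) = 1/(-7*27 + (-8 + 396*(-817) + (533/2)*926)) = 1/(-189 + (-8 - 323532 + 246779)) = 1/(-189 - 76761) = 1/(-76950) = -1/76950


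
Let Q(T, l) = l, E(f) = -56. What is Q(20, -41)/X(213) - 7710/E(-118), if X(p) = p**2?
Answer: 174896347/1270332 ≈ 137.68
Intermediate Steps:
Q(20, -41)/X(213) - 7710/E(-118) = -41/(213**2) - 7710/(-56) = -41/45369 - 7710*(-1/56) = -41*1/45369 + 3855/28 = -41/45369 + 3855/28 = 174896347/1270332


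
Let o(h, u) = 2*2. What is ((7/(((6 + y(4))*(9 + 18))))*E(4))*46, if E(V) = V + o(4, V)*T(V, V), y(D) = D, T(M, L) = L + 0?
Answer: 644/27 ≈ 23.852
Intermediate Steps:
T(M, L) = L
o(h, u) = 4
E(V) = 5*V (E(V) = V + 4*V = 5*V)
((7/(((6 + y(4))*(9 + 18))))*E(4))*46 = ((7/(((6 + 4)*(9 + 18))))*(5*4))*46 = ((7/((10*27)))*20)*46 = ((7/270)*20)*46 = (14/27)*46 = 644/27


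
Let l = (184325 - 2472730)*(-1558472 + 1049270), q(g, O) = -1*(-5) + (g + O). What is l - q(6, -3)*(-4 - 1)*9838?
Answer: 1165260796330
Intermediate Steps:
q(g, O) = 5 + O + g (q(g, O) = 5 + (O + g) = 5 + O + g)
l = 1165260402810 (l = -2288405*(-509202) = 1165260402810)
l - q(6, -3)*(-4 - 1)*9838 = 1165260402810 - (5 - 3 + 6)*(-4 - 1)*9838 = 1165260402810 - 8*(-5)*9838 = 1165260402810 - (-40)*9838 = 1165260402810 - 1*(-393520) = 1165260402810 + 393520 = 1165260796330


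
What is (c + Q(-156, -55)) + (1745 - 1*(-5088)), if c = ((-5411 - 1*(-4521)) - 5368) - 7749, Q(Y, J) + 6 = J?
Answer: -7235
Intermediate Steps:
Q(Y, J) = -6 + J
c = -14007 (c = ((-5411 + 4521) - 5368) - 7749 = (-890 - 5368) - 7749 = -6258 - 7749 = -14007)
(c + Q(-156, -55)) + (1745 - 1*(-5088)) = (-14007 + (-6 - 55)) + (1745 - 1*(-5088)) = (-14007 - 61) + (1745 + 5088) = -14068 + 6833 = -7235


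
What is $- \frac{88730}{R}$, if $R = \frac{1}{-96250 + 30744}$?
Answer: $5812347380$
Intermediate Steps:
$R = - \frac{1}{65506}$ ($R = \frac{1}{-65506} = - \frac{1}{65506} \approx -1.5266 \cdot 10^{-5}$)
$- \frac{88730}{R} = - \frac{88730}{- \frac{1}{65506}} = \left(-88730\right) \left(-65506\right) = 5812347380$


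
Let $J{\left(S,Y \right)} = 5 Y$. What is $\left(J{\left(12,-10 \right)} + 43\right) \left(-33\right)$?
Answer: $231$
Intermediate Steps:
$\left(J{\left(12,-10 \right)} + 43\right) \left(-33\right) = \left(5 \left(-10\right) + 43\right) \left(-33\right) = \left(-50 + 43\right) \left(-33\right) = \left(-7\right) \left(-33\right) = 231$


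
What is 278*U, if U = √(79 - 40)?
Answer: 278*√39 ≈ 1736.1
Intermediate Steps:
U = √39 ≈ 6.2450
278*U = 278*√39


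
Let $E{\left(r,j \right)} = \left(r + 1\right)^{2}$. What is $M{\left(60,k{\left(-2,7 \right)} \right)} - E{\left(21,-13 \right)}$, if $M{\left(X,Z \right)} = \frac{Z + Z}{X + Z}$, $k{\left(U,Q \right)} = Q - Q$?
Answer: $-484$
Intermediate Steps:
$k{\left(U,Q \right)} = 0$
$E{\left(r,j \right)} = \left(1 + r\right)^{2}$
$M{\left(X,Z \right)} = \frac{2 Z}{X + Z}$
$M{\left(60,k{\left(-2,7 \right)} \right)} - E{\left(21,-13 \right)} = 2 \cdot 0 \frac{1}{60 + 0} - \left(1 + 21\right)^{2} = 2 \cdot 0 \cdot \frac{1}{60} - 22^{2} = 2 \cdot 0 \cdot \frac{1}{60} - 484 = 0 - 484 = -484$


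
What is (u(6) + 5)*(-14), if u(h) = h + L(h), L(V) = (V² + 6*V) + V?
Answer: -1246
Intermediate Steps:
L(V) = V² + 7*V
u(h) = h + h*(7 + h)
(u(6) + 5)*(-14) = (6*(8 + 6) + 5)*(-14) = (6*14 + 5)*(-14) = (84 + 5)*(-14) = 89*(-14) = -1246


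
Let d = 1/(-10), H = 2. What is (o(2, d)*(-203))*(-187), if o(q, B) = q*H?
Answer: 151844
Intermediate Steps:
d = -⅒ ≈ -0.10000
o(q, B) = 2*q (o(q, B) = q*2 = 2*q)
(o(2, d)*(-203))*(-187) = ((2*2)*(-203))*(-187) = (4*(-203))*(-187) = -812*(-187) = 151844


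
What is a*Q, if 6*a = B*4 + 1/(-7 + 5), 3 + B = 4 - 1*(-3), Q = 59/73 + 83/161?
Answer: 80383/23506 ≈ 3.4197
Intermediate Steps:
Q = 15558/11753 (Q = 59*(1/73) + 83*(1/161) = 59/73 + 83/161 = 15558/11753 ≈ 1.3237)
B = 4 (B = -3 + (4 - 1*(-3)) = -3 + (4 + 3) = -3 + 7 = 4)
a = 31/12 (a = (4*4 + 1/(-7 + 5))/6 = (16 + 1/(-2))/6 = (16 - ½)/6 = (⅙)*(31/2) = 31/12 ≈ 2.5833)
a*Q = (31/12)*(15558/11753) = 80383/23506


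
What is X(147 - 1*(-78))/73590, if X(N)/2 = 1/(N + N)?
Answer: 1/16557750 ≈ 6.0395e-8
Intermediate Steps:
X(N) = 1/N (X(N) = 2/(N + N) = 2/((2*N)) = 2*(1/(2*N)) = 1/N)
X(147 - 1*(-78))/73590 = 1/((147 - 1*(-78))*73590) = (1/73590)/(147 + 78) = (1/73590)/225 = (1/225)*(1/73590) = 1/16557750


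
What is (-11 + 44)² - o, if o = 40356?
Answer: -39267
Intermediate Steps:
(-11 + 44)² - o = (-11 + 44)² - 1*40356 = 33² - 40356 = 1089 - 40356 = -39267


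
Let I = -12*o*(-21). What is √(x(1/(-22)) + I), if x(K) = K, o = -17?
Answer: 307*I*√22/22 ≈ 65.453*I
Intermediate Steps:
I = -4284 (I = -12*(-17)*(-21) = 204*(-21) = -4284)
√(x(1/(-22)) + I) = √(1/(-22) - 4284) = √(-1/22 - 4284) = √(-94249/22) = 307*I*√22/22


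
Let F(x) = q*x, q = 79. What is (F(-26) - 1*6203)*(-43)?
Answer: 355051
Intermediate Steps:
F(x) = 79*x
(F(-26) - 1*6203)*(-43) = (79*(-26) - 1*6203)*(-43) = (-2054 - 6203)*(-43) = -8257*(-43) = 355051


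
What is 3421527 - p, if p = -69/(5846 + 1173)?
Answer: 24015698082/7019 ≈ 3.4215e+6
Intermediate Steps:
p = -69/7019 ≈ -0.0098305
3421527 - p = 3421527 - 1*(-69/7019) = 3421527 + 69/7019 = 24015698082/7019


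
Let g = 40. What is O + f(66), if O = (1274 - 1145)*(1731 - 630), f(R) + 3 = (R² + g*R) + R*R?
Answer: 153378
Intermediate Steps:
f(R) = -3 + 2*R² + 40*R (f(R) = -3 + ((R² + 40*R) + R*R) = -3 + ((R² + 40*R) + R²) = -3 + (2*R² + 40*R) = -3 + 2*R² + 40*R)
O = 142029 (O = 129*1101 = 142029)
O + f(66) = 142029 + (-3 + 2*66² + 40*66) = 142029 + (-3 + 2*4356 + 2640) = 142029 + (-3 + 8712 + 2640) = 142029 + 11349 = 153378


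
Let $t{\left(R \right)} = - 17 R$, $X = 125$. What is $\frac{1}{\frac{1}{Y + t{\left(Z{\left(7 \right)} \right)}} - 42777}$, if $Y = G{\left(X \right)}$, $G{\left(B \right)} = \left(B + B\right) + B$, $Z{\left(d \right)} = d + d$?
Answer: $- \frac{137}{5860448} \approx -2.3377 \cdot 10^{-5}$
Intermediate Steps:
$Z{\left(d \right)} = 2 d$
$G{\left(B \right)} = 3 B$ ($G{\left(B \right)} = 2 B + B = 3 B$)
$Y = 375$ ($Y = 3 \cdot 125 = 375$)
$\frac{1}{\frac{1}{Y + t{\left(Z{\left(7 \right)} \right)}} - 42777} = \frac{1}{\frac{1}{375 - 17 \cdot 2 \cdot 7} - 42777} = \frac{1}{\frac{1}{375 - 238} - 42777} = \frac{1}{\frac{1}{137} - 42777} = \frac{1}{- \frac{5860448}{137}} = - \frac{137}{5860448}$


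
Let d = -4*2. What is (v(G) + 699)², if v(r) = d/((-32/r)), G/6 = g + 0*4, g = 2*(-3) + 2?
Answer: 480249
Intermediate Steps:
d = -8
g = -4 (g = -6 + 2 = -4)
G = -24 (G = 6*(-4 + 0*4) = 6*(-4 + 0) = 6*(-4) = -24)
v(r) = r/4 (v(r) = -8*(-r/32) = -(-1)*r/4 = r/4)
(v(G) + 699)² = ((¼)*(-24) + 699)² = (-6 + 699)² = 693² = 480249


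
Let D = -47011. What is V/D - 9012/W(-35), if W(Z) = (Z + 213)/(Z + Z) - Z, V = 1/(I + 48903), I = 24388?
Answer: -271693577815139/978517229084 ≈ -277.66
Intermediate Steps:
V = 1/73291 (V = 1/(24388 + 48903) = 1/73291 ≈ 1.3644e-5)
W(Z) = -Z + (213 + Z)/(2*Z) (W(Z) = (213 + Z)/((2*Z)) - Z = (213 + Z)*(1/(2*Z)) - Z = (213 + Z)/(2*Z) - Z = -Z + (213 + Z)/(2*Z))
V/D - 9012/W(-35) = (1/73291)/(-47011) - 9012/(1/2 - 1*(-35) + (213/2)/(-35)) = (1/73291)*(-1/47011) - 9012/(1/2 + 35 + (213/2)*(-1/35)) = -1/3445483201 - 9012/(1/2 + 35 - 213/70) = -1/3445483201 - 9012/1136/35 = -1/3445483201 - 9012*35/1136 = -1/3445483201 - 78855/284 = -271693577815139/978517229084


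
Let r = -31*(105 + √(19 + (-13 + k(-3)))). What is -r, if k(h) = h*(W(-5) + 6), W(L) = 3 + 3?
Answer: 3255 + 31*I*√30 ≈ 3255.0 + 169.79*I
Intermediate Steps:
W(L) = 6
k(h) = 12*h (k(h) = h*(6 + 6) = h*12 = 12*h)
r = -3255 - 31*I*√30 (r = -31*(105 + √(19 + (-13 + 12*(-3)))) = -31*(105 + √(19 + (-13 - 36))) = -31*(105 + √(19 - 49)) = -31*(105 + √(-30)) = -31*(105 + I*√30) = -3255 - 31*I*√30 ≈ -3255.0 - 169.79*I)
-r = -(-3255 - 31*I*√30) = 3255 + 31*I*√30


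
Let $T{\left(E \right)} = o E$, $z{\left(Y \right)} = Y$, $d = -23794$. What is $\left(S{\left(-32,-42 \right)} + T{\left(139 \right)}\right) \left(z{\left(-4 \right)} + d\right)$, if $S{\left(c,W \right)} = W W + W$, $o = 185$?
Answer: $-652945726$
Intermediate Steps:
$T{\left(E \right)} = 185 E$
$S{\left(c,W \right)} = W + W^{2}$ ($S{\left(c,W \right)} = W^{2} + W = W + W^{2}$)
$\left(S{\left(-32,-42 \right)} + T{\left(139 \right)}\right) \left(z{\left(-4 \right)} + d\right) = \left(- 42 \left(1 - 42\right) + 185 \cdot 139\right) \left(-4 - 23794\right) = \left(\left(-42\right) \left(-41\right) + 25715\right) \left(-23798\right) = \left(1722 + 25715\right) \left(-23798\right) = 27437 \left(-23798\right) = -652945726$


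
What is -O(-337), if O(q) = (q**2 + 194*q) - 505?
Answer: -47686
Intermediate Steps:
O(q) = -505 + q**2 + 194*q
-O(-337) = -(-505 + (-337)**2 + 194*(-337)) = -(-505 + 113569 - 65378) = -1*47686 = -47686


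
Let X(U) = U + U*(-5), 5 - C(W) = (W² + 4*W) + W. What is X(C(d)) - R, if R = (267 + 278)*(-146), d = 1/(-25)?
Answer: 49718254/625 ≈ 79549.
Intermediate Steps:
d = -1/25 ≈ -0.040000
C(W) = 5 - W² - 5*W (C(W) = 5 - ((W² + 4*W) + W) = 5 - (W² + 5*W) = 5 + (-W² - 5*W) = 5 - W² - 5*W)
X(U) = -4*U (X(U) = U - 5*U = -4*U)
R = -79570 (R = 545*(-146) = -79570)
X(C(d)) - R = -4*(5 - (-1/25)² - 5*(-1/25)) - 1*(-79570) = -4*(5 - 1*1/625 + ⅕) + 79570 = -4*(5 - 1/625 + ⅕) + 79570 = -4*3249/625 + 79570 = -12996/625 + 79570 = 49718254/625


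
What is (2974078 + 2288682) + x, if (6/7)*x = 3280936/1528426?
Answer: 12065614565278/2292639 ≈ 5.2628e+6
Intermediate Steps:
x = 5741638/2292639 (x = 7*(3280936/1528426)/6 = 7*(3280936*(1/1528426))/6 = (7/6)*(1640468/764213) = 5741638/2292639 ≈ 2.5044)
(2974078 + 2288682) + x = (2974078 + 2288682) + 5741638/2292639 = 5262760 + 5741638/2292639 = 12065614565278/2292639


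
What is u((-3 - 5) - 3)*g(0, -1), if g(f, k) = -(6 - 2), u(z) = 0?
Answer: 0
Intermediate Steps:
g(f, k) = -4 (g(f, k) = -1*4 = -4)
u((-3 - 5) - 3)*g(0, -1) = 0*(-4) = 0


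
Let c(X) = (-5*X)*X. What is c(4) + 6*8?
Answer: -32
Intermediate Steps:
c(X) = -5*X**2
c(4) + 6*8 = -5*4**2 + 6*8 = -5*16 + 48 = -80 + 48 = -32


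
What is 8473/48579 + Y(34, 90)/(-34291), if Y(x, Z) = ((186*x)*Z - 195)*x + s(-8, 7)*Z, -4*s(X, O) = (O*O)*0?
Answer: -939460977347/1665822489 ≈ -563.96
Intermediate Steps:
s(X, O) = 0 (s(X, O) = -O*O*0/4 = -O²*0/4 = -¼*0 = 0)
Y(x, Z) = x*(-195 + 186*Z*x) (Y(x, Z) = ((186*x)*Z - 195)*x + 0*Z = (186*Z*x - 195)*x + 0 = (-195 + 186*Z*x)*x + 0 = x*(-195 + 186*Z*x) + 0 = x*(-195 + 186*Z*x))
8473/48579 + Y(34, 90)/(-34291) = 8473/48579 + (3*34*(-65 + 62*90*34))/(-34291) = 8473*(1/48579) + (3*34*(-65 + 189720))*(-1/34291) = 8473/48579 + (3*34*189655)*(-1/34291) = 8473/48579 + 19344810*(-1/34291) = 8473/48579 - 19344810/34291 = -939460977347/1665822489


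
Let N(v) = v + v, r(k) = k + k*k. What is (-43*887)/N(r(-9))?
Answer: -38141/144 ≈ -264.87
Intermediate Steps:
r(k) = k + k**2
N(v) = 2*v
(-43*887)/N(r(-9)) = (-43*887)/((2*(-9*(1 - 9)))) = -38141/(2*(-9*(-8))) = -38141/(2*72) = -38141/144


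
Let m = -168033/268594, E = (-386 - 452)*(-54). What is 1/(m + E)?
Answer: 268594/12154247655 ≈ 2.2099e-5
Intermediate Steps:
E = 45252 (E = -838*(-54) = 45252)
m = -168033/268594 (m = -168033*1/268594 = -168033/268594 ≈ -0.62560)
1/(m + E) = 1/(-168033/268594 + 45252) = 1/(12154247655/268594) = 268594/12154247655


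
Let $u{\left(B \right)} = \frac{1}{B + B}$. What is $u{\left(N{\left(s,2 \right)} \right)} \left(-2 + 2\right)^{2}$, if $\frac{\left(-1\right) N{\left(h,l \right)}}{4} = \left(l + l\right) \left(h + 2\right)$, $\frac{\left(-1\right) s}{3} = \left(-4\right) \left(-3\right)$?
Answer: $0$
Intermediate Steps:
$s = -36$ ($s = - 3 \left(\left(-4\right) \left(-3\right)\right) = \left(-3\right) 12 = -36$)
$N{\left(h,l \right)} = - 8 l \left(2 + h\right)$ ($N{\left(h,l \right)} = - 4 \left(l + l\right) \left(h + 2\right) = - 4 \cdot 2 l \left(2 + h\right) = - 8 l \left(2 + h\right)$)
$u{\left(B \right)} = \frac{1}{2 B}$
$u{\left(N{\left(s,2 \right)} \right)} \left(-2 + 2\right)^{2} = \frac{1}{2 \left(\left(-8\right) 2 \left(2 - 36\right)\right)} \left(-2 + 2\right)^{2} = \frac{1}{2 \left(\left(-8\right) 2 \left(-34\right)\right)} 0^{2} = \frac{1}{2 \cdot 544} \cdot 0 = \frac{1}{2} \cdot \frac{1}{544} \cdot 0 = \frac{1}{1088} \cdot 0 = 0$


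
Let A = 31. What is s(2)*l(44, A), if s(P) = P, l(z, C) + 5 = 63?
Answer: 116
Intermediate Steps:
l(z, C) = 58 (l(z, C) = -5 + 63 = 58)
s(2)*l(44, A) = 2*58 = 116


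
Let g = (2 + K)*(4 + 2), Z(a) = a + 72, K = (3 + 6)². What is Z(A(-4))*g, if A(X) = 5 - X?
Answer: 40338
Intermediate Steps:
K = 81 (K = 9² = 81)
Z(a) = 72 + a
g = 498 (g = (2 + 81)*(4 + 2) = 83*6 = 498)
Z(A(-4))*g = (72 + (5 - 1*(-4)))*498 = (72 + (5 + 4))*498 = (72 + 9)*498 = 81*498 = 40338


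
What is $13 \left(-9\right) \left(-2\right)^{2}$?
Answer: $-468$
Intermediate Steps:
$13 \left(-9\right) \left(-2\right)^{2} = \left(-117\right) 4 = -468$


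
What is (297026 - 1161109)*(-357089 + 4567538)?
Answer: -3638177403267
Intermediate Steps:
(297026 - 1161109)*(-357089 + 4567538) = -864083*4210449 = -3638177403267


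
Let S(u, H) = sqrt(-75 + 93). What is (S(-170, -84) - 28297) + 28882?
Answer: 585 + 3*sqrt(2) ≈ 589.24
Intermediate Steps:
S(u, H) = 3*sqrt(2) (S(u, H) = sqrt(18) = 3*sqrt(2))
(S(-170, -84) - 28297) + 28882 = (3*sqrt(2) - 28297) + 28882 = (-28297 + 3*sqrt(2)) + 28882 = 585 + 3*sqrt(2)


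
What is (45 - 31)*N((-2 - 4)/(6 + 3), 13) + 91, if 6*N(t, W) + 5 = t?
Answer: 700/9 ≈ 77.778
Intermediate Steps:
N(t, W) = -⅚ + t/6
(45 - 31)*N((-2 - 4)/(6 + 3), 13) + 91 = (45 - 31)*(-⅚ + ((-2 - 4)/(6 + 3))/6) + 91 = 14*(-⅚ + (-6/9)/6) + 91 = 14*(-⅚ + (-6*⅑)/6) + 91 = 14*(-⅚ + (⅙)*(-⅔)) + 91 = 14*(-⅚ - ⅑) + 91 = 14*(-17/18) + 91 = -119/9 + 91 = 700/9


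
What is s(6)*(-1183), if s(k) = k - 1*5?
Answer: -1183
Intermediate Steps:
s(k) = -5 + k (s(k) = k - 5 = -5 + k)
s(6)*(-1183) = (-5 + 6)*(-1183) = 1*(-1183) = -1183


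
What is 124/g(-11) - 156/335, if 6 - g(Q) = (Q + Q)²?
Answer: -58054/80065 ≈ -0.72509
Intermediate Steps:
g(Q) = 6 - 4*Q² (g(Q) = 6 - (Q + Q)² = 6 - (2*Q)² = 6 - 4*Q²)
124/g(-11) - 156/335 = 124/(6 - 4*(-11)²) - 156/335 = 124/(6 - 4*121) - 156*1/335 = 124/(6 - 484) - 156/335 = 124/(-478) - 156/335 = 124*(-1/478) - 156/335 = -62/239 - 156/335 = -58054/80065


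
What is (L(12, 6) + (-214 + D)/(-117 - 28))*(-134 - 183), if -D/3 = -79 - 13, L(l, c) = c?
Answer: -256136/145 ≈ -1766.5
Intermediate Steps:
D = 276 (D = -3*(-79 - 13) = -3*(-92) = 276)
(L(12, 6) + (-214 + D)/(-117 - 28))*(-134 - 183) = (6 + (-214 + 276)/(-117 - 28))*(-134 - 183) = (6 + 62/(-145))*(-317) = (6 + 62*(-1/145))*(-317) = (6 - 62/145)*(-317) = (808/145)*(-317) = -256136/145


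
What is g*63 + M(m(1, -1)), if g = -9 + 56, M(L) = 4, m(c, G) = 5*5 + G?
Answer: 2965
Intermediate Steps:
m(c, G) = 25 + G
g = 47
g*63 + M(m(1, -1)) = 47*63 + 4 = 2961 + 4 = 2965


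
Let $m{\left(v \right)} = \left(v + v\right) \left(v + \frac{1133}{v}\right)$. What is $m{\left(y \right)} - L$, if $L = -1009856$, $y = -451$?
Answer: $1418924$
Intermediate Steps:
$m{\left(v \right)} = 2 v \left(v + \frac{1133}{v}\right)$
$m{\left(y \right)} - L = \left(2266 + 2 \left(-451\right)^{2}\right) - -1009856 = \left(2266 + 2 \cdot 203401\right) + 1009856 = \left(2266 + 406802\right) + 1009856 = 409068 + 1009856 = 1418924$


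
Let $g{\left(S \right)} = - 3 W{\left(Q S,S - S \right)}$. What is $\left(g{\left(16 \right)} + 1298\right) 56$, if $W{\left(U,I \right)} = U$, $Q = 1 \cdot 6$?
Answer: $56560$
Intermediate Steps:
$Q = 6$
$g{\left(S \right)} = - 18 S$ ($g{\left(S \right)} = - 3 \cdot 6 S = - 18 S$)
$\left(g{\left(16 \right)} + 1298\right) 56 = \left(\left(-18\right) 16 + 1298\right) 56 = \left(-288 + 1298\right) 56 = 1010 \cdot 56 = 56560$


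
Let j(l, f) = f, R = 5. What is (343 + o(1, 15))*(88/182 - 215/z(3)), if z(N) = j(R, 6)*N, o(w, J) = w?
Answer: -3228956/819 ≈ -3942.6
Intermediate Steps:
z(N) = 6*N
(343 + o(1, 15))*(88/182 - 215/z(3)) = (343 + 1)*(88/182 - 215/(6*3)) = 344*(88*(1/182) - 215/18) = 344*(44/91 - 215*1/18) = 344*(44/91 - 215/18) = 344*(-18773/1638) = -3228956/819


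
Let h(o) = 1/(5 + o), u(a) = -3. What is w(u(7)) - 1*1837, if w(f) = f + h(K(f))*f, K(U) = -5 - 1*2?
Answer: -3677/2 ≈ -1838.5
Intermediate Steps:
K(U) = -7 (K(U) = -5 - 2 = -7)
w(f) = f/2 (w(f) = f + f/(5 - 7) = f + f/(-2) = f - f/2 = f/2)
w(u(7)) - 1*1837 = (½)*(-3) - 1*1837 = -3/2 - 1837 = -3677/2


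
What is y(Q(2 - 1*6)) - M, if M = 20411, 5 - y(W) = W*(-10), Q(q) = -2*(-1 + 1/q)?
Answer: -20381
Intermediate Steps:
Q(q) = 2 - 2/q
y(W) = 5 + 10*W (y(W) = 5 - W*(-10) = 5 - (-10)*W = 5 + 10*W)
y(Q(2 - 1*6)) - M = (5 + 10*(2 - 2/(2 - 1*6))) - 1*20411 = (5 + 10*(2 - 2/(2 - 6))) - 20411 = (5 + 10*(2 - 2/(-4))) - 20411 = (5 + 10*(2 - 2*(-¼))) - 20411 = (5 + 10*(2 + ½)) - 20411 = (5 + 10*(5/2)) - 20411 = (5 + 25) - 20411 = 30 - 20411 = -20381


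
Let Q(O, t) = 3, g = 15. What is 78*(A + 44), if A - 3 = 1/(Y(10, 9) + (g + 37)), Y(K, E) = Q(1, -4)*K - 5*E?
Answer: 135720/37 ≈ 3668.1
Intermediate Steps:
Y(K, E) = -5*E + 3*K (Y(K, E) = 3*K - 5*E = -5*E + 3*K)
A = 112/37 (A = 3 + 1/((-5*9 + 3*10) + (15 + 37)) = 3 + 1/((-45 + 30) + 52) = 3 + 1/(-15 + 52) = 3 + 1/37 = 112/37 ≈ 3.0270)
78*(A + 44) = 78*(112/37 + 44) = 78*(1740/37) = 135720/37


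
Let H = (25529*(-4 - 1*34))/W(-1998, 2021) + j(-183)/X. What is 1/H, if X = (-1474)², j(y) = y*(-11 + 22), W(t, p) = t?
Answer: 197318484/95805150499 ≈ 0.0020596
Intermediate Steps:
j(y) = 11*y (j(y) = y*11 = 11*y)
X = 2172676
H = 95805150499/197318484 (H = (25529*(-4 - 1*34))/(-1998) + (11*(-183))/2172676 = (25529*(-4 - 34))*(-1/1998) - 2013*1/2172676 = (25529*(-38))*(-1/1998) - 183/197516 = -970102*(-1/1998) - 183/197516 = 485051/999 - 183/197516 = 95805150499/197318484 ≈ 485.54)
1/H = 1/(95805150499/197318484) = 197318484/95805150499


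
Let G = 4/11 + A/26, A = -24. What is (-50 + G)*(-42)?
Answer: 303660/143 ≈ 2123.5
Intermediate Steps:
G = -80/143 (G = 4/11 - 24/26 = 4*(1/11) - 24*1/26 = 4/11 - 12/13 = -80/143 ≈ -0.55944)
(-50 + G)*(-42) = (-50 - 80/143)*(-42) = -7230/143*(-42) = 303660/143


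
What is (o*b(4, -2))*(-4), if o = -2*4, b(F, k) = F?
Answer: 128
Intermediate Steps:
o = -8
(o*b(4, -2))*(-4) = -8*4*(-4) = -32*(-4) = 128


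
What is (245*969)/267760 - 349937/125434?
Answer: -6392047235/3358620784 ≈ -1.9032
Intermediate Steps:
(245*969)/267760 - 349937/125434 = 237405*(1/267760) - 349937*1/125434 = 47481/53552 - 349937/125434 = -6392047235/3358620784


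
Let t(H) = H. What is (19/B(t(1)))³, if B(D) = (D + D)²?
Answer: 6859/64 ≈ 107.17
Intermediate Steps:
B(D) = 4*D² (B(D) = (2*D)² = 4*D²)
(19/B(t(1)))³ = (19/((4*1²)))³ = (19/((4*1)))³ = (19/4)³ = 6859/64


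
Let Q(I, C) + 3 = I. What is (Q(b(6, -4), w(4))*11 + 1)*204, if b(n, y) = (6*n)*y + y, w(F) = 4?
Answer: -338640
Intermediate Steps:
b(n, y) = y + 6*n*y (b(n, y) = 6*n*y + y = y + 6*n*y)
Q(I, C) = -3 + I
(Q(b(6, -4), w(4))*11 + 1)*204 = ((-3 - 4*(1 + 6*6))*11 + 1)*204 = ((-3 - 4*(1 + 36))*11 + 1)*204 = ((-3 - 4*37)*11 + 1)*204 = ((-3 - 148)*11 + 1)*204 = (-151*11 + 1)*204 = (-1661 + 1)*204 = -1660*204 = -338640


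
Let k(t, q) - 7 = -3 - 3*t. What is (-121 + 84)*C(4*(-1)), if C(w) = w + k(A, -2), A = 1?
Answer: 111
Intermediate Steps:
k(t, q) = 4 - 3*t (k(t, q) = 7 + (-3 - 3*t) = 4 - 3*t)
C(w) = 1 + w (C(w) = w + (4 - 3*1) = w + (4 - 3) = w + 1 = 1 + w)
(-121 + 84)*C(4*(-1)) = (-121 + 84)*(1 + 4*(-1)) = -37*(1 - 4) = -37*(-3) = 111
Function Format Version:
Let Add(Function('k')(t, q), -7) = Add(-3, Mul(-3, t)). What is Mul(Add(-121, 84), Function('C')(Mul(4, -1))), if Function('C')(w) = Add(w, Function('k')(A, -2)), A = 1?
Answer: 111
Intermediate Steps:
Function('k')(t, q) = Add(4, Mul(-3, t)) (Function('k')(t, q) = Add(7, Add(-3, Mul(-3, t))) = Add(4, Mul(-3, t)))
Function('C')(w) = Add(1, w) (Function('C')(w) = Add(w, Add(4, Mul(-3, 1))) = Add(w, Add(4, -3)) = Add(w, 1) = Add(1, w))
Mul(Add(-121, 84), Function('C')(Mul(4, -1))) = Mul(Add(-121, 84), Add(1, Mul(4, -1))) = Mul(-37, Add(1, -4)) = Mul(-37, -3) = 111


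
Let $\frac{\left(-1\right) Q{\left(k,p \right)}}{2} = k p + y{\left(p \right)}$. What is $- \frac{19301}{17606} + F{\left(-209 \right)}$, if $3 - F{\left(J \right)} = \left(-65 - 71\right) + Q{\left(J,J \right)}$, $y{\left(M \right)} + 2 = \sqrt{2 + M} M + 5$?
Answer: $\frac{1540628941}{17606} - 1254 i \sqrt{23} \approx 87506.0 - 6014.0 i$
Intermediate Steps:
$y{\left(M \right)} = 3 + M \sqrt{2 + M}$ ($y{\left(M \right)} = -2 + \left(\sqrt{2 + M} M + 5\right) = -2 + \left(M \sqrt{2 + M} + 5\right) = -2 + \left(5 + M \sqrt{2 + M}\right) = 3 + M \sqrt{2 + M}$)
$Q{\left(k,p \right)} = -6 - 2 k p - 2 p \sqrt{2 + p}$ ($Q{\left(k,p \right)} = - 2 \left(k p + \left(3 + p \sqrt{2 + p}\right)\right) = - 2 \left(3 + k p + p \sqrt{2 + p}\right) = -6 - 2 k p - 2 p \sqrt{2 + p}$)
$F{\left(J \right)} = 145 + 2 J^{2} + 2 J \sqrt{2 + J}$ ($F{\left(J \right)} = 3 - \left(\left(-65 - 71\right) - \left(6 + 2 J J + 2 J \sqrt{2 + J}\right)\right) = 3 - \left(-136 - \left(6 + 2 J^{2} + 2 J \sqrt{2 + J}\right)\right) = 3 - \left(-142 - 2 J^{2} - 2 J \sqrt{2 + J}\right) = 3 + \left(142 + 2 J^{2} + 2 J \sqrt{2 + J}\right) = 145 + 2 J^{2} + 2 J \sqrt{2 + J}$)
$- \frac{19301}{17606} + F{\left(-209 \right)} = - \frac{19301}{17606} + \left(145 + 2 \left(-209\right)^{2} + 2 \left(-209\right) \sqrt{2 - 209}\right) = \left(-19301\right) \frac{1}{17606} + \left(145 + 2 \cdot 43681 + 2 \left(-209\right) \sqrt{-207}\right) = - \frac{19301}{17606} + \left(145 + 87362 + 2 \left(-209\right) 3 i \sqrt{23}\right) = - \frac{19301}{17606} + \left(145 + 87362 - 1254 i \sqrt{23}\right) = - \frac{19301}{17606} + \left(87507 - 1254 i \sqrt{23}\right) = \frac{1540628941}{17606} - 1254 i \sqrt{23}$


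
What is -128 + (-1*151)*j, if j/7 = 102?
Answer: -107942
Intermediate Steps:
j = 714 (j = 7*102 = 714)
-128 + (-1*151)*j = -128 - 1*151*714 = -128 - 151*714 = -128 - 107814 = -107942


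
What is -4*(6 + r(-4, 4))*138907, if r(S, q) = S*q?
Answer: 5556280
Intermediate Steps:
-4*(6 + r(-4, 4))*138907 = -4*(6 - 4*4)*138907 = -4*(6 - 16)*138907 = -4*(-10)*138907 = 40*138907 = 5556280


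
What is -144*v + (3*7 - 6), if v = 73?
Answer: -10497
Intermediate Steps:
-144*v + (3*7 - 6) = -144*73 + (3*7 - 6) = -10512 + (21 - 6) = -10512 + 15 = -10497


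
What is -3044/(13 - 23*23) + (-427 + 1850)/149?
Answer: 296956/19221 ≈ 15.450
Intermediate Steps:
-3044/(13 - 23*23) + (-427 + 1850)/149 = -3044/(13 - 529) + 1423*(1/149) = -3044/(-516) + 1423/149 = -3044*(-1/516) + 1423/149 = 761/129 + 1423/149 = 296956/19221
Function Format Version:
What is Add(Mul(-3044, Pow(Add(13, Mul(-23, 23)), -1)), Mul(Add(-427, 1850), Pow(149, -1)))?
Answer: Rational(296956, 19221) ≈ 15.450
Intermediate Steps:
Add(Mul(-3044, Pow(Add(13, Mul(-23, 23)), -1)), Mul(Add(-427, 1850), Pow(149, -1))) = Add(Mul(-3044, Pow(Add(13, -529), -1)), Mul(1423, Rational(1, 149))) = Add(Mul(-3044, Pow(-516, -1)), Rational(1423, 149)) = Add(Mul(-3044, Rational(-1, 516)), Rational(1423, 149)) = Add(Rational(761, 129), Rational(1423, 149)) = Rational(296956, 19221)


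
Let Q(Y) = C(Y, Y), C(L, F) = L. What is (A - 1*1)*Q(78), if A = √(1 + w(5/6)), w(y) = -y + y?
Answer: 0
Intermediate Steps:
w(y) = 0
Q(Y) = Y
A = 1 (A = √(1 + 0) = √1 = 1)
(A - 1*1)*Q(78) = (1 - 1*1)*78 = (1 - 1)*78 = 0*78 = 0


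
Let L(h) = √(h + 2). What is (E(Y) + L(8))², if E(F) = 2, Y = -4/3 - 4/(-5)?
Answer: (2 + √10)² ≈ 26.649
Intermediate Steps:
L(h) = √(2 + h)
Y = -8/15 (Y = -4*⅓ - 4*(-⅕) = -4/3 + ⅘ = -8/15 ≈ -0.53333)
(E(Y) + L(8))² = (2 + √(2 + 8))² = (2 + √10)²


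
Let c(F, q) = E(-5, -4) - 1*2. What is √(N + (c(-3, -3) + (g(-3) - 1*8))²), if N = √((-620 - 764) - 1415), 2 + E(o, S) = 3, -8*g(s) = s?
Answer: √(4761 + 192*I*√311)/8 ≈ 9.1015 + 2.9064*I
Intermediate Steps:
g(s) = -s/8
E(o, S) = 1 (E(o, S) = -2 + 3 = 1)
N = 3*I*√311 (N = √(-1384 - 1415) = √(-2799) = 3*I*√311 ≈ 52.906*I)
c(F, q) = -1 (c(F, q) = 1 - 1*2 = 1 - 2 = -1)
√(N + (c(-3, -3) + (g(-3) - 1*8))²) = √(3*I*√311 + (-1 + (-⅛*(-3) - 1*8))²) = √(3*I*√311 + (-1 + (3/8 - 8))²) = √(3*I*√311 + (-1 - 61/8)²) = √(3*I*√311 + (-69/8)²) = √(3*I*√311 + 4761/64) = √(4761/64 + 3*I*√311)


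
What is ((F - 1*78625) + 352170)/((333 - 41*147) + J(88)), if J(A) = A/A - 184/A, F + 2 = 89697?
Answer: -665940/10441 ≈ -63.781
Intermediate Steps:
F = 89695 (F = -2 + 89697 = 89695)
J(A) = 1 - 184/A
((F - 1*78625) + 352170)/((333 - 41*147) + J(88)) = ((89695 - 1*78625) + 352170)/((333 - 41*147) + (-184 + 88)/88) = ((89695 - 78625) + 352170)/((333 - 6027) + (1/88)*(-96)) = (11070 + 352170)/(-5694 - 12/11) = 363240/(-62646/11) = 363240*(-11/62646) = -665940/10441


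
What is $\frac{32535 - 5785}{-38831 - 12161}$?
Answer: $- \frac{13375}{25496} \approx -0.52459$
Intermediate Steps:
$\frac{32535 - 5785}{-38831 - 12161} = \frac{26750}{-50992} = 26750 \left(- \frac{1}{50992}\right) = - \frac{13375}{25496}$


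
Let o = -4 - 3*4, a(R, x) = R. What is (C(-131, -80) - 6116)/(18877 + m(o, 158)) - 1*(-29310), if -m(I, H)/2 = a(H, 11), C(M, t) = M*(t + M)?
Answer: 181348145/6187 ≈ 29311.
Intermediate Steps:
o = -16 (o = -4 - 12 = -16)
C(M, t) = M*(M + t)
m(I, H) = -2*H
(C(-131, -80) - 6116)/(18877 + m(o, 158)) - 1*(-29310) = (-131*(-131 - 80) - 6116)/(18877 - 2*158) - 1*(-29310) = (-131*(-211) - 6116)/(18877 - 316) + 29310 = (27641 - 6116)/18561 + 29310 = 21525*(1/18561) + 29310 = 7175/6187 + 29310 = 181348145/6187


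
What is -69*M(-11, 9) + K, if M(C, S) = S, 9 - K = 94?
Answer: -706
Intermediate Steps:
K = -85 (K = 9 - 1*94 = 9 - 94 = -85)
-69*M(-11, 9) + K = -69*9 - 85 = -621 - 85 = -706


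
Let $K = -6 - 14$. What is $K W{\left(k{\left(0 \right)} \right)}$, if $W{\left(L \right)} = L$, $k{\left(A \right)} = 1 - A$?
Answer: $-20$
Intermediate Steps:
$K = -20$ ($K = -6 - 14 = -20$)
$K W{\left(k{\left(0 \right)} \right)} = - 20 \left(1 - 0\right) = - 20 \left(1 + 0\right) = \left(-20\right) 1 = -20$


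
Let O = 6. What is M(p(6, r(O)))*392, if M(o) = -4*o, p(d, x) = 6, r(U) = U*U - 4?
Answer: -9408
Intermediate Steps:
r(U) = -4 + U**2 (r(U) = U**2 - 4 = -4 + U**2)
M(p(6, r(O)))*392 = -4*6*392 = -24*392 = -9408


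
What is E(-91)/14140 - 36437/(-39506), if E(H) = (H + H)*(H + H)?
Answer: 65136283/19950530 ≈ 3.2649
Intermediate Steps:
E(H) = 4*H² (E(H) = (2*H)*(2*H) = 4*H²)
E(-91)/14140 - 36437/(-39506) = (4*(-91)²)/14140 - 36437/(-39506) = (4*8281)*(1/14140) - 36437*(-1/39506) = 33124*(1/14140) + 36437/39506 = 1183/505 + 36437/39506 = 65136283/19950530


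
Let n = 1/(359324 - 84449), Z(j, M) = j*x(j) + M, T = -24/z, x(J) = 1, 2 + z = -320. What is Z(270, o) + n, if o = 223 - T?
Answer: 21814355036/44254875 ≈ 492.93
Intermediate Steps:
z = -322 (z = -2 - 320 = -322)
T = 12/161 (T = -24/(-322) = -24*(-1/322) = 12/161 ≈ 0.074534)
o = 35891/161 (o = 223 - 1*12/161 = 223 - 12/161 = 35891/161 ≈ 222.93)
Z(j, M) = M + j (Z(j, M) = j*1 + M = j + M = M + j)
n = 1/274875 ≈ 3.6380e-6
Z(270, o) + n = (35891/161 + 270) + 1/274875 = 79361/161 + 1/274875 = 21814355036/44254875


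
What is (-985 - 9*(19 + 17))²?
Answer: 1713481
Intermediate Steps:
(-985 - 9*(19 + 17))² = (-985 - 9*36)² = (-985 - 324)² = (-1309)² = 1713481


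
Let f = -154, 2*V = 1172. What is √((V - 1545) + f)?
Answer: I*√1113 ≈ 33.362*I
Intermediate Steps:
V = 586 (V = (½)*1172 = 586)
√((V - 1545) + f) = √((586 - 1545) - 154) = √(-959 - 154) = √(-1113) = I*√1113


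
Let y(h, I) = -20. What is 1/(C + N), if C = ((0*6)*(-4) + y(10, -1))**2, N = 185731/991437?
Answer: 991437/396760531 ≈ 0.0024988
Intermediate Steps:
N = 185731/991437 (N = 185731*(1/991437) = 185731/991437 ≈ 0.18734)
C = 400 (C = ((0*6)*(-4) - 20)**2 = (0*(-4) - 20)**2 = (0 - 20)**2 = (-20)**2 = 400)
1/(C + N) = 1/(400 + 185731/991437) = 1/(396760531/991437) = 991437/396760531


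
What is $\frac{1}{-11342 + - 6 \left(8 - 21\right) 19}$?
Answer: $- \frac{1}{9860} \approx -0.00010142$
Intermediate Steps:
$\frac{1}{-11342 + - 6 \left(8 - 21\right) 19} = \frac{1}{-11342 + \left(-6\right) \left(-13\right) 19} = \frac{1}{-11342 + 78 \cdot 19} = \frac{1}{-11342 + 1482} = \frac{1}{-9860} = - \frac{1}{9860}$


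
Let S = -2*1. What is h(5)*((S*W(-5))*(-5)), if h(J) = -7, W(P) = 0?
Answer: 0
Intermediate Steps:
S = -2
h(5)*((S*W(-5))*(-5)) = -7*(-2*0)*(-5) = -0*(-5) = -7*0 = 0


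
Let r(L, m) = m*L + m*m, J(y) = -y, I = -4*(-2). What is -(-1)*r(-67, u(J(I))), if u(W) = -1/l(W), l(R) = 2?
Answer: 135/4 ≈ 33.750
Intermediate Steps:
I = 8
u(W) = -1/2
r(L, m) = m**2 + L*m (r(L, m) = L*m + m**2 = m**2 + L*m)
-(-1)*r(-67, u(J(I))) = -(-1)*(-(-67 - 1/2)/2) = -(-1)*(-1/2*(-135/2)) = -(-1)*135/4 = -1*(-135/4) = 135/4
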